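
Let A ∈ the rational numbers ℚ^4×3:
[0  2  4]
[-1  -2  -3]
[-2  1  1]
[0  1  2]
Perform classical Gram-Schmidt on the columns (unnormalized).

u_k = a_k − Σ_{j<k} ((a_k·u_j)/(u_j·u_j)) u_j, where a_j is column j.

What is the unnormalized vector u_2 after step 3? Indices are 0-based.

Step 1: u_0 = a_0 = (0, -1, -2, 0).
Step 2: u_1 = a_1 − (0)·u_0 = (2, -2, 1, 1).
Step 3: u_2 = a_2 − (1/5)·u_0 − (17/10)·u_1 = (3/5, 3/5, -3/10, 3/10).

u_2 = (3/5, 3/5, -3/10, 3/10)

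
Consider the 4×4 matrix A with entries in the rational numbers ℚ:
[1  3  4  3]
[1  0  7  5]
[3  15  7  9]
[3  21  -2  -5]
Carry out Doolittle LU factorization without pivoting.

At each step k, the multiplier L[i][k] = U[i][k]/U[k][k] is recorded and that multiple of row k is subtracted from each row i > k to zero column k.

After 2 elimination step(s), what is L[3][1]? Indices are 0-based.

k=0: U[0][0]=1
  eliminate (1,0): mult=1, new row 1: (0, -3, 3, 2); set L[1][0]=1
  eliminate (2,0): mult=3, new row 2: (0, 6, -5, 0); set L[2][0]=3
  eliminate (3,0): mult=3, new row 3: (0, 12, -14, -14); set L[3][0]=3
k=1: U[1][1]=-3
  eliminate (2,1): mult=-2, new row 2: (0, 0, 1, 4); set L[2][1]=-2
  eliminate (3,1): mult=-4, new row 3: (0, 0, -2, -6); set L[3][1]=-4

L[3][1] = -4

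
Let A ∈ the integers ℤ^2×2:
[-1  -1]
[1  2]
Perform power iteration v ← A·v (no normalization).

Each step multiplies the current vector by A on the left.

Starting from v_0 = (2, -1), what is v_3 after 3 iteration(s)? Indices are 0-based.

v_0 = (2, -1).
v_1 = A·v_0 = (-1, 0).
v_2 = A·v_1 = (1, -1).
v_3 = A·v_2 = (0, -1).

v_3 = (0, -1)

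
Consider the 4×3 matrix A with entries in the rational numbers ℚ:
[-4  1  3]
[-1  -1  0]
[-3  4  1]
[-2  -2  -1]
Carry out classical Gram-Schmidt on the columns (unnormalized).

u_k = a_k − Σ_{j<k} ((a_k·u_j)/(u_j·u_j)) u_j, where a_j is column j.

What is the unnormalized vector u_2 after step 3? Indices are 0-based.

Step 1: u_0 = a_0 = (-4, -1, -3, -2).
Step 2: u_1 = a_1 − (-11/30)·u_0 = (-7/15, -41/30, 29/10, -41/15).
Step 3: u_2 = a_2 − (-13/30)·u_0 − (127/539)·u_1 = (106/77, -60/539, -530/539, -659/539).

u_2 = (106/77, -60/539, -530/539, -659/539)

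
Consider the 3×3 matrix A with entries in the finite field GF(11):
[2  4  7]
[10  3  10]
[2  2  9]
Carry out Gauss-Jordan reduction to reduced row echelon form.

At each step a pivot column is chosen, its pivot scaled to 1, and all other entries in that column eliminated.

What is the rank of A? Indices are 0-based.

rank = 3

[1] R0 /= 2  ⇒  (1, 2, 9)
     R1 -= 10·R0  ⇒  (0, 5, 8)
     R2 -= 2·R0  ⇒  (0, 9, 2)
[2] R1 /= 5  ⇒  (0, 1, 6)
     R0 -= 2·R1  ⇒  (1, 0, 8)
     R2 -= 9·R1  ⇒  (0, 0, 3)
[3] R2 /= 3  ⇒  (0, 0, 1)
     R0 -= 8·R2  ⇒  (1, 0, 0)
     R1 -= 6·R2  ⇒  (0, 1, 0)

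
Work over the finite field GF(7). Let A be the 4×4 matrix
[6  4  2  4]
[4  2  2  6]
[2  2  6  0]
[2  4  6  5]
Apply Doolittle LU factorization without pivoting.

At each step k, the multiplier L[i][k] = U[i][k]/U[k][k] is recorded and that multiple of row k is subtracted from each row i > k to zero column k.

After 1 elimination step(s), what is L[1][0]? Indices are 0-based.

[col 0] pivot 6
  R1 -= 3*R0 → (0, 4, 3, 1)  (L[1][0] := 3)
  R2 -= 5*R0 → (0, 3, 3, 1)  (L[2][0] := 5)
  R3 -= 5*R0 → (0, 5, 3, 6)  (L[3][0] := 5)

L[1][0] = 3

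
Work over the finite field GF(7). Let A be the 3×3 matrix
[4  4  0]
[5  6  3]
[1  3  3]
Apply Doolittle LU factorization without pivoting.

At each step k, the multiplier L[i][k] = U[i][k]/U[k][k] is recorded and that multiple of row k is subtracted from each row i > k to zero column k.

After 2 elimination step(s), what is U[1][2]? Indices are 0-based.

Step 1: pivot at (0,0) is 4.
  row1 ← row1 − (3)·row0  ⇒  L[1][0]=3, U row1=(0, 1, 3)
  row2 ← row2 − (2)·row0  ⇒  L[2][0]=2, U row2=(0, 2, 3)
Step 2: pivot at (1,1) is 1.
  row2 ← row2 − (2)·row1  ⇒  L[2][1]=2, U row2=(0, 0, 4)

U[1][2] = 3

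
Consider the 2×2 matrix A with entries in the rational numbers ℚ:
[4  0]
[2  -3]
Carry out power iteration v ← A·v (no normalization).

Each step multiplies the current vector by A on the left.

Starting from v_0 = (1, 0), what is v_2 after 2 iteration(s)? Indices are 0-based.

v_0 = (1, 0).
v_1 = A·v_0 = (4, 2).
v_2 = A·v_1 = (16, 2).

v_2 = (16, 2)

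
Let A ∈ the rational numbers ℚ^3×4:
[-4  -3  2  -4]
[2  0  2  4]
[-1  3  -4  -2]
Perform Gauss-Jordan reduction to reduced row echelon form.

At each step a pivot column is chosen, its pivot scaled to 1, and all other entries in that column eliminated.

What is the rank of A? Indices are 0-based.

pivot(0,0)=-4: scale R0 → (1, 3/4, -1/2, 1)
  clear (1,0): R1 −= (2)R0 → (0, -3/2, 3, 2)
  clear (2,0): R2 −= (-1)R0 → (0, 15/4, -9/2, -1)
pivot(1,1)=-3/2: scale R1 → (0, 1, -2, -4/3)
  clear (0,1): R0 −= (3/4)R1 → (1, 0, 1, 2)
  clear (2,1): R2 −= (15/4)R1 → (0, 0, 3, 4)
pivot(2,2)=3: scale R2 → (0, 0, 1, 4/3)
  clear (0,2): R0 −= (1)R2 → (1, 0, 0, 2/3)
  clear (1,2): R1 −= (-2)R2 → (0, 1, 0, 4/3)

rank = 3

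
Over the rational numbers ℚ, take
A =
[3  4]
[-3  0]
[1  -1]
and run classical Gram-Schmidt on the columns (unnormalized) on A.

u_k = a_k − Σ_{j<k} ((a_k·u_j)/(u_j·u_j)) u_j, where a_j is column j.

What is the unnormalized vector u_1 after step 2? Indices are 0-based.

u_1 = (43/19, 33/19, -30/19)

Step 1: u_0 = a_0 = (3, -3, 1).
Step 2: u_1 = a_1 − (11/19)·u_0 = (43/19, 33/19, -30/19).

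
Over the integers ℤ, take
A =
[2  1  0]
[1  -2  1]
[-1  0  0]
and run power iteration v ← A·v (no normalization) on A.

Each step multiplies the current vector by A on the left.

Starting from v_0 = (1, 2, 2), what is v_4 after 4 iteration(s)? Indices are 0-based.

v_4 = (31, 26, -19)

v_0 = (1, 2, 2).
v_1 = A·v_0 = (4, -1, -1).
v_2 = A·v_1 = (7, 5, -4).
v_3 = A·v_2 = (19, -7, -7).
v_4 = A·v_3 = (31, 26, -19).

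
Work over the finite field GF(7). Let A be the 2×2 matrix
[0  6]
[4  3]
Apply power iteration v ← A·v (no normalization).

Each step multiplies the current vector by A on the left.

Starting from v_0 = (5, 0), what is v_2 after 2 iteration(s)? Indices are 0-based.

v_0 = (5, 0).
v_1 = A·v_0 = (0, 6).
v_2 = A·v_1 = (1, 4).

v_2 = (1, 4)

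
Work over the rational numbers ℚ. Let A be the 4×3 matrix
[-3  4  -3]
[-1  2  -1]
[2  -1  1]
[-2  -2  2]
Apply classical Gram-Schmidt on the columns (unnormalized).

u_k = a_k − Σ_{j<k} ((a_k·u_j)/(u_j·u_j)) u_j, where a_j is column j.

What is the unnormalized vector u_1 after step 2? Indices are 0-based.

Step 1: u_0 = a_0 = (-3, -1, 2, -2).
Step 2: u_1 = a_1 − (-2/3)·u_0 = (2, 4/3, 1/3, -10/3).

u_1 = (2, 4/3, 1/3, -10/3)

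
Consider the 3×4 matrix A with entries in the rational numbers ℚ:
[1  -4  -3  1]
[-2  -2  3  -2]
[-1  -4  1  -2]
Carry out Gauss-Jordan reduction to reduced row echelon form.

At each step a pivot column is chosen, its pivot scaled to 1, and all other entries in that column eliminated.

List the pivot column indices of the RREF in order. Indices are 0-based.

pivot columns: 0, 1, 2

[1] R0 /= 1  ⇒  (1, -4, -3, 1)
     R1 -= -2·R0  ⇒  (0, -10, -3, 0)
     R2 -= -1·R0  ⇒  (0, -8, -2, -1)
[2] R1 /= -10  ⇒  (0, 1, 3/10, 0)
     R0 -= -4·R1  ⇒  (1, 0, -9/5, 1)
     R2 -= -8·R1  ⇒  (0, 0, 2/5, -1)
[3] R2 /= 2/5  ⇒  (0, 0, 1, -5/2)
     R0 -= -9/5·R2  ⇒  (1, 0, 0, -7/2)
     R1 -= 3/10·R2  ⇒  (0, 1, 0, 3/4)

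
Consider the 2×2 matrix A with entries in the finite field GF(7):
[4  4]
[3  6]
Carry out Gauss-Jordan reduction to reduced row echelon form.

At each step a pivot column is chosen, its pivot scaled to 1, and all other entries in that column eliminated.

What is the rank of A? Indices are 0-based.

rank = 2

pivot(0,0)=4: scale R0 → (1, 1)
  clear (1,0): R1 −= (3)R0 → (0, 3)
pivot(1,1)=3: scale R1 → (0, 1)
  clear (0,1): R0 −= (1)R1 → (1, 0)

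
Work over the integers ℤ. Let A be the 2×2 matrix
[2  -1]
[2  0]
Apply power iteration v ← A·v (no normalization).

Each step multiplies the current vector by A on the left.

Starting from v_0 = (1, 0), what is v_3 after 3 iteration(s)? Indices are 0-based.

v_3 = (0, 4)

v_0 = (1, 0).
v_1 = A·v_0 = (2, 2).
v_2 = A·v_1 = (2, 4).
v_3 = A·v_2 = (0, 4).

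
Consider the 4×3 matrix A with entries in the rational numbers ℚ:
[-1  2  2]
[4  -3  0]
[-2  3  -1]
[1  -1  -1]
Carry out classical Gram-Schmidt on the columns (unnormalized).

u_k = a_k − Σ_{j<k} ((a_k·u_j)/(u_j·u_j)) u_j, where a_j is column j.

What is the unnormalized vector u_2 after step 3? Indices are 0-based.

u_2 = (103/65, -7/65, -96/65, -61/65)

Step 1: u_0 = a_0 = (-1, 4, -2, 1).
Step 2: u_1 = a_1 − (-21/22)·u_0 = (23/22, 9/11, 12/11, -1/22).
Step 3: u_2 = a_2 − (-1/22)·u_0 − (23/65)·u_1 = (103/65, -7/65, -96/65, -61/65).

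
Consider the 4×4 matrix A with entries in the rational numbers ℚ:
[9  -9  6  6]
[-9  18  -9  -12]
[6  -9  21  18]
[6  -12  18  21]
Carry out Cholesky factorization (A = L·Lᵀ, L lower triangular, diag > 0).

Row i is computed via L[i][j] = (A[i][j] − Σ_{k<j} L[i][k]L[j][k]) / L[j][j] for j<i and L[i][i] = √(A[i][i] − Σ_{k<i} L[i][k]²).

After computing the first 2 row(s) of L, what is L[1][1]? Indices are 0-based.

L[1][1] = 3

Step 1: L[0][0] = √(9) = 3.
  L[1][0] = (-9) / L[0][0] = -3.
Step 2: L[1][1] = √(9) = 3.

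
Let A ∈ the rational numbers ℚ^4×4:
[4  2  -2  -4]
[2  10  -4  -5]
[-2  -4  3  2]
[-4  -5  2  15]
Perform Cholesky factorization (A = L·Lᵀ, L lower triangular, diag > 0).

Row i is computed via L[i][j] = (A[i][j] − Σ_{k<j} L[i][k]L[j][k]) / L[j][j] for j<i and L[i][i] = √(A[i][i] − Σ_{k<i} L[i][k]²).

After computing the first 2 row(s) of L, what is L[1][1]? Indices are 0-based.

Step 1: L[0][0] = √(4) = 2.
  L[1][0] = (2) / L[0][0] = 1.
Step 2: L[1][1] = √(9) = 3.

L[1][1] = 3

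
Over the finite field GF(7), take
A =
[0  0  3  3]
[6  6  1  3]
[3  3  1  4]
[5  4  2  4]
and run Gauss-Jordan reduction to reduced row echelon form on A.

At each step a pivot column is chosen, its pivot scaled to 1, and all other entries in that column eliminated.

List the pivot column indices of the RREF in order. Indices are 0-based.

pivot columns: 0, 1, 2, 3

[1] R0 <-> R1
[1] R0 /= 6  ⇒  (1, 1, 6, 4)
     R2 -= 3·R0  ⇒  (0, 0, 4, 6)
     R3 -= 5·R0  ⇒  (0, 6, 0, 5)
[2] R1 <-> R3
[2] R1 /= 6  ⇒  (0, 1, 0, 2)
     R0 -= 1·R1  ⇒  (1, 0, 6, 2)
[3] R2 /= 4  ⇒  (0, 0, 1, 5)
     R0 -= 6·R2  ⇒  (1, 0, 0, 0)
     R3 -= 3·R2  ⇒  (0, 0, 0, 2)
[4] R3 /= 2  ⇒  (0, 0, 0, 1)
     R1 -= 2·R3  ⇒  (0, 1, 0, 0)
     R2 -= 5·R3  ⇒  (0, 0, 1, 0)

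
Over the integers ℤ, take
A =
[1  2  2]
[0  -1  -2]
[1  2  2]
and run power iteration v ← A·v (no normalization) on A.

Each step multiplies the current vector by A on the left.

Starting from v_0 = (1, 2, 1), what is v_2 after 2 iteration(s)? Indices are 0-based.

v_2 = (13, -10, 13)

v_0 = (1, 2, 1).
v_1 = A·v_0 = (7, -4, 7).
v_2 = A·v_1 = (13, -10, 13).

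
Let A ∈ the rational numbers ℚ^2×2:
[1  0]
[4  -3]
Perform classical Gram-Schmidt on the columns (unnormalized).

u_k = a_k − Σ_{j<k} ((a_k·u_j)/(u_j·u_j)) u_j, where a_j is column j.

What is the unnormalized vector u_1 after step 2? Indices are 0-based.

Step 1: u_0 = a_0 = (1, 4).
Step 2: u_1 = a_1 − (-12/17)·u_0 = (12/17, -3/17).

u_1 = (12/17, -3/17)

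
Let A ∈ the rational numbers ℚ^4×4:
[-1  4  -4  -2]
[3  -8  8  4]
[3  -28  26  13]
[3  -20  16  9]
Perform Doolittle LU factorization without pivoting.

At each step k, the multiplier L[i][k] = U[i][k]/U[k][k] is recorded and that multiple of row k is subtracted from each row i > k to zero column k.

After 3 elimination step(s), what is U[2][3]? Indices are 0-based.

U[2][3] = -1

[col 0] pivot -1
  R1 -= -3*R0 → (0, 4, -4, -2)  (L[1][0] := -3)
  R2 -= -3*R0 → (0, -16, 14, 7)  (L[2][0] := -3)
  R3 -= -3*R0 → (0, -8, 4, 3)  (L[3][0] := -3)
[col 1] pivot 4
  R2 -= -4*R1 → (0, 0, -2, -1)  (L[2][1] := -4)
  R3 -= -2*R1 → (0, 0, -4, -1)  (L[3][1] := -2)
[col 2] pivot -2
  R3 -= 2*R2 → (0, 0, 0, 1)  (L[3][2] := 2)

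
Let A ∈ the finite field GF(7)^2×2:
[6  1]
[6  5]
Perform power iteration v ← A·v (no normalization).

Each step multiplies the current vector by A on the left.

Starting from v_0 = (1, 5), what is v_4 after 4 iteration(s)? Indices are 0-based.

v_0 = (1, 5).
v_1 = A·v_0 = (4, 3).
v_2 = A·v_1 = (6, 4).
v_3 = A·v_2 = (5, 0).
v_4 = A·v_3 = (2, 2).

v_4 = (2, 2)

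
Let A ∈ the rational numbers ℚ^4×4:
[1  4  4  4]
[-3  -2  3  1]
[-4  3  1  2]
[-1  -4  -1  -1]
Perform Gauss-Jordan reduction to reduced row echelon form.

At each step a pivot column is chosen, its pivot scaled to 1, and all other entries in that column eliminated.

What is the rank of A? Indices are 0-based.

[1] R0 /= 1  ⇒  (1, 4, 4, 4)
     R1 -= -3·R0  ⇒  (0, 10, 15, 13)
     R2 -= -4·R0  ⇒  (0, 19, 17, 18)
     R3 -= -1·R0  ⇒  (0, 0, 3, 3)
[2] R1 /= 10  ⇒  (0, 1, 3/2, 13/10)
     R0 -= 4·R1  ⇒  (1, 0, -2, -6/5)
     R2 -= 19·R1  ⇒  (0, 0, -23/2, -67/10)
[3] R2 /= -23/2  ⇒  (0, 0, 1, 67/115)
     R0 -= -2·R2  ⇒  (1, 0, 0, -4/115)
     R1 -= 3/2·R2  ⇒  (0, 1, 0, 49/115)
     R3 -= 3·R2  ⇒  (0, 0, 0, 144/115)
[4] R3 /= 144/115  ⇒  (0, 0, 0, 1)
     R0 -= -4/115·R3  ⇒  (1, 0, 0, 0)
     R1 -= 49/115·R3  ⇒  (0, 1, 0, 0)
     R2 -= 67/115·R3  ⇒  (0, 0, 1, 0)

rank = 4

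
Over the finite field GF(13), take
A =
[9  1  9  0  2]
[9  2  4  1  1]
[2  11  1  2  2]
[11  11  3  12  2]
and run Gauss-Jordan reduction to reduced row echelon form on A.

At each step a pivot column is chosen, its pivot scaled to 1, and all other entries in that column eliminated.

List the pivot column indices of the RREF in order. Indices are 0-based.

step 1: normalize row 0 (÷9) = (1, 3, 1, 0, 6)
  row 1: subtract 9×row0 = (0, 1, 8, 1, 12)
  row 2: subtract 2×row0 = (0, 5, 12, 2, 3)
  row 3: subtract 11×row0 = (0, 4, 5, 12, 1)
step 2: normalize row 1 (÷1) = (0, 1, 8, 1, 12)
  row 0: subtract 3×row1 = (1, 0, 3, 10, 9)
  row 2: subtract 5×row1 = (0, 0, 11, 10, 8)
  row 3: subtract 4×row1 = (0, 0, 12, 8, 5)
step 3: normalize row 2 (÷11) = (0, 0, 1, 8, 9)
  row 0: subtract 3×row2 = (1, 0, 0, 12, 8)
  row 1: subtract 8×row2 = (0, 1, 0, 2, 5)
  row 3: subtract 12×row2 = (0, 0, 0, 3, 1)
step 4: normalize row 3 (÷3) = (0, 0, 0, 1, 9)
  row 0: subtract 12×row3 = (1, 0, 0, 0, 4)
  row 1: subtract 2×row3 = (0, 1, 0, 0, 0)
  row 2: subtract 8×row3 = (0, 0, 1, 0, 2)

pivot columns: 0, 1, 2, 3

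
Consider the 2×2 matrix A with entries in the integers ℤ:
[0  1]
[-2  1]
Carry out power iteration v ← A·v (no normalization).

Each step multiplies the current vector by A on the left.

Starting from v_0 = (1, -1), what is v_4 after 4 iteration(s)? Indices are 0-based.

v_0 = (1, -1).
v_1 = A·v_0 = (-1, -3).
v_2 = A·v_1 = (-3, -1).
v_3 = A·v_2 = (-1, 5).
v_4 = A·v_3 = (5, 7).

v_4 = (5, 7)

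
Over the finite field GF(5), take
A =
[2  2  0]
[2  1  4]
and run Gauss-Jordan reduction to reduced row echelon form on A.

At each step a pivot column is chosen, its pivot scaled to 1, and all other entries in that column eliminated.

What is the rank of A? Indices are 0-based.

rank = 2

step 1: normalize row 0 (÷2) = (1, 1, 0)
  row 1: subtract 2×row0 = (0, 4, 4)
step 2: normalize row 1 (÷4) = (0, 1, 1)
  row 0: subtract 1×row1 = (1, 0, 4)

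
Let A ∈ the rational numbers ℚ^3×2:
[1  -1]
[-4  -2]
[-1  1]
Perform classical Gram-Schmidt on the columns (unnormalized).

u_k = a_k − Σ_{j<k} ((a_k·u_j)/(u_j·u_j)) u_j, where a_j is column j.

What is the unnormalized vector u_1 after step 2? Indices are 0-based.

Step 1: u_0 = a_0 = (1, -4, -1).
Step 2: u_1 = a_1 − (1/3)·u_0 = (-4/3, -2/3, 4/3).

u_1 = (-4/3, -2/3, 4/3)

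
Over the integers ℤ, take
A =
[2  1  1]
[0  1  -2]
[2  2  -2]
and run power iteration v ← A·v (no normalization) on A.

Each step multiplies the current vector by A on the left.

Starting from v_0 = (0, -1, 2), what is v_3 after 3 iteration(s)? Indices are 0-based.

v_0 = (0, -1, 2).
v_1 = A·v_0 = (1, -5, -6).
v_2 = A·v_1 = (-9, 7, 4).
v_3 = A·v_2 = (-7, -1, -12).

v_3 = (-7, -1, -12)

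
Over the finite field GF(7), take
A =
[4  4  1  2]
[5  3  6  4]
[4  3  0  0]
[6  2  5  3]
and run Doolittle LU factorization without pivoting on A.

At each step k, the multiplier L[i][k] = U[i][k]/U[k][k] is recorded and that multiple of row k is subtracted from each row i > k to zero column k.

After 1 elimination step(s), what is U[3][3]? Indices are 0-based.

U[3][3] = 0

k=0: U[0][0]=4
  eliminate (1,0): mult=3, new row 1: (0, 5, 3, 5); set L[1][0]=3
  eliminate (2,0): mult=1, new row 2: (0, 6, 6, 5); set L[2][0]=1
  eliminate (3,0): mult=5, new row 3: (0, 3, 0, 0); set L[3][0]=5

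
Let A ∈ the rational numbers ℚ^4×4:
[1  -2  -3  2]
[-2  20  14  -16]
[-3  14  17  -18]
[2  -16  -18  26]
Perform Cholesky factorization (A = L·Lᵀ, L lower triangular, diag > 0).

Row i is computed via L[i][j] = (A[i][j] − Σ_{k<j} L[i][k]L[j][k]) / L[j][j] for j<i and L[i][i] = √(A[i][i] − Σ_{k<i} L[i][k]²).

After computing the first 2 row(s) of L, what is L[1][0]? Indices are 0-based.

L[1][0] = -2

Step 1: L[0][0] = √(1) = 1.
  L[1][0] = (-2) / L[0][0] = -2.
Step 2: L[1][1] = √(16) = 4.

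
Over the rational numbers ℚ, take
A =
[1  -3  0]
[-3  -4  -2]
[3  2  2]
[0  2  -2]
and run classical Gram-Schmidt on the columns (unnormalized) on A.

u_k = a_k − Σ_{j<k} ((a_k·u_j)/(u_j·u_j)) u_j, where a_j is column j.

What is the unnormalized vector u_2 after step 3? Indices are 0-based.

Step 1: u_0 = a_0 = (1, -3, 3, 0).
Step 2: u_1 = a_1 − (15/19)·u_0 = (-72/19, -31/19, -7/19, 2).
Step 3: u_2 = a_2 − (12/19)·u_0 − (-14/201)·u_1 = (-60/67, -44/201, 16/201, -374/201).

u_2 = (-60/67, -44/201, 16/201, -374/201)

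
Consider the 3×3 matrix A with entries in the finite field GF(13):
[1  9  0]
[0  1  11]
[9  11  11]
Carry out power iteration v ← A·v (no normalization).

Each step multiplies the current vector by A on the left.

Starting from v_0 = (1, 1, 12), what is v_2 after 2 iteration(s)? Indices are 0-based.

v_0 = (1, 1, 12).
v_1 = A·v_0 = (10, 3, 9).
v_2 = A·v_1 = (11, 11, 1).

v_2 = (11, 11, 1)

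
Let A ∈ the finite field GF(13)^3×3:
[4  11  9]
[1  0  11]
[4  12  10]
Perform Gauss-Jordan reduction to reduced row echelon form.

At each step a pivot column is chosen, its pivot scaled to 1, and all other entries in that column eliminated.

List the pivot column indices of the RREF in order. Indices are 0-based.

step 1: normalize row 0 (÷4) = (1, 6, 12)
  row 1: subtract 1×row0 = (0, 7, 12)
  row 2: subtract 4×row0 = (0, 1, 1)
step 2: normalize row 1 (÷7) = (0, 1, 11)
  row 0: subtract 6×row1 = (1, 0, 11)
  row 2: subtract 1×row1 = (0, 0, 3)
step 3: normalize row 2 (÷3) = (0, 0, 1)
  row 0: subtract 11×row2 = (1, 0, 0)
  row 1: subtract 11×row2 = (0, 1, 0)

pivot columns: 0, 1, 2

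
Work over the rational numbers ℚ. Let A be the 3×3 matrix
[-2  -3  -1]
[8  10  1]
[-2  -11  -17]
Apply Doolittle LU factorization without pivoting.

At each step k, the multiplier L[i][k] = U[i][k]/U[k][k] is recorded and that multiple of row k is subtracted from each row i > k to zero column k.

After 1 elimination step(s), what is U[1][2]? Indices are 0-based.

U[1][2] = -3

[col 0] pivot -2
  R1 -= -4*R0 → (0, -2, -3)  (L[1][0] := -4)
  R2 -= 1*R0 → (0, -8, -16)  (L[2][0] := 1)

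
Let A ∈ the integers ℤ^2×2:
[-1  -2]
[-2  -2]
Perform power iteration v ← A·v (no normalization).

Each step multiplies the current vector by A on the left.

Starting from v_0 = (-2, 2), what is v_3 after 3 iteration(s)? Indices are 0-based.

v_0 = (-2, 2).
v_1 = A·v_0 = (-2, 0).
v_2 = A·v_1 = (2, 4).
v_3 = A·v_2 = (-10, -12).

v_3 = (-10, -12)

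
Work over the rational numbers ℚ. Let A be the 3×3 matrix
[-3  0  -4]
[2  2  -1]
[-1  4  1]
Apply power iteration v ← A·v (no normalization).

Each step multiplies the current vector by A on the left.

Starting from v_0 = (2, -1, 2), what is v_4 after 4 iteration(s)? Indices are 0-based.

v_4 = (1218, -168, 302)

v_0 = (2, -1, 2).
v_1 = A·v_0 = (-14, 0, -4).
v_2 = A·v_1 = (58, -24, 10).
v_3 = A·v_2 = (-214, 58, -144).
v_4 = A·v_3 = (1218, -168, 302).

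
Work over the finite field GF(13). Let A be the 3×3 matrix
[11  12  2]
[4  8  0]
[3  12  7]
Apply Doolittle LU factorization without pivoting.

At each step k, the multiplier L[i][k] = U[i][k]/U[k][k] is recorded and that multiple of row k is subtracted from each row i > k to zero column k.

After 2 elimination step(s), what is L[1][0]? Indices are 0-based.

L[1][0] = 11

k=0: U[0][0]=11
  eliminate (1,0): mult=11, new row 1: (0, 6, 4); set L[1][0]=11
  eliminate (2,0): mult=5, new row 2: (0, 4, 10); set L[2][0]=5
k=1: U[1][1]=6
  eliminate (2,1): mult=5, new row 2: (0, 0, 3); set L[2][1]=5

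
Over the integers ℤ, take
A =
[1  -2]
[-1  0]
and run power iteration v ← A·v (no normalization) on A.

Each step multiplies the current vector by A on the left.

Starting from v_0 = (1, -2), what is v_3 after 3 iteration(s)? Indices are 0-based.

v_0 = (1, -2).
v_1 = A·v_0 = (5, -1).
v_2 = A·v_1 = (7, -5).
v_3 = A·v_2 = (17, -7).

v_3 = (17, -7)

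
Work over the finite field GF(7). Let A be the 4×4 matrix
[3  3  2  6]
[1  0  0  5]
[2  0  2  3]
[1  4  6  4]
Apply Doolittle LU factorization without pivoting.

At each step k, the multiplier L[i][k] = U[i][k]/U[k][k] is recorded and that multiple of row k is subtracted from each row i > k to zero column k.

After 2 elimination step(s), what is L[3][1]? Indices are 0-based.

Step 1: pivot at (0,0) is 3.
  row1 ← row1 − (5)·row0  ⇒  L[1][0]=5, U row1=(0, 6, 4, 3)
  row2 ← row2 − (3)·row0  ⇒  L[2][0]=3, U row2=(0, 5, 3, 6)
  row3 ← row3 − (5)·row0  ⇒  L[3][0]=5, U row3=(0, 3, 3, 2)
Step 2: pivot at (1,1) is 6.
  row2 ← row2 − (2)·row1  ⇒  L[2][1]=2, U row2=(0, 0, 2, 0)
  row3 ← row3 − (4)·row1  ⇒  L[3][1]=4, U row3=(0, 0, 1, 4)

L[3][1] = 4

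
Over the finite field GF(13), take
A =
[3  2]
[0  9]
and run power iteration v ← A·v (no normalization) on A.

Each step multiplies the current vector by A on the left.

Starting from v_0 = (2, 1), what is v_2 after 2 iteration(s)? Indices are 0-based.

v_0 = (2, 1).
v_1 = A·v_0 = (8, 9).
v_2 = A·v_1 = (3, 3).

v_2 = (3, 3)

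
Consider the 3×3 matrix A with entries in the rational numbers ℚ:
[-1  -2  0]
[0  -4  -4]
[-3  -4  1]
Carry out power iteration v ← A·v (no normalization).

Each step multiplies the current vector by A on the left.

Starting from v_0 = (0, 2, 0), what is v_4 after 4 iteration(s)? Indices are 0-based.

v_0 = (0, 2, 0).
v_1 = A·v_0 = (-4, -8, -8).
v_2 = A·v_1 = (20, 64, 36).
v_3 = A·v_2 = (-148, -400, -280).
v_4 = A·v_3 = (948, 2720, 1764).

v_4 = (948, 2720, 1764)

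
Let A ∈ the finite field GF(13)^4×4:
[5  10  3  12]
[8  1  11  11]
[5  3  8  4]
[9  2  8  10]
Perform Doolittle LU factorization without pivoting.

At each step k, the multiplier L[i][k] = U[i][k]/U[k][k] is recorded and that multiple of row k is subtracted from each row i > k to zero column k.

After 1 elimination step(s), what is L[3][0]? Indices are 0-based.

L[3][0] = 7

k=0: U[0][0]=5
  eliminate (1,0): mult=12, new row 1: (0, 11, 1, 10); set L[1][0]=12
  eliminate (2,0): mult=1, new row 2: (0, 6, 5, 5); set L[2][0]=1
  eliminate (3,0): mult=7, new row 3: (0, 10, 0, 4); set L[3][0]=7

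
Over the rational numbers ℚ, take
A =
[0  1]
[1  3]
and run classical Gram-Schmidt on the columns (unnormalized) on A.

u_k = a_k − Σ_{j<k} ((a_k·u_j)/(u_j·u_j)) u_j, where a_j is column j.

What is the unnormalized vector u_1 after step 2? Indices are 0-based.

Step 1: u_0 = a_0 = (0, 1).
Step 2: u_1 = a_1 − (3)·u_0 = (1, 0).

u_1 = (1, 0)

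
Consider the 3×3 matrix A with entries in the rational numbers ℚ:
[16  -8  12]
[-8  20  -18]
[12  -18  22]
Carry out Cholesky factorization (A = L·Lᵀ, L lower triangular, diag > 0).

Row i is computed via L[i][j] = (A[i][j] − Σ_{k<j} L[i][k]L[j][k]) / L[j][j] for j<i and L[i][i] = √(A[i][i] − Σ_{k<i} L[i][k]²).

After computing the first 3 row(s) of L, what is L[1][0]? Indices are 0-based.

L[1][0] = -2

Step 1: L[0][0] = √(16) = 4.
  L[1][0] = (-8) / L[0][0] = -2.
Step 2: L[1][1] = √(16) = 4.
  L[2][0] = (12) / L[0][0] = 3.
  L[2][1] = (-12) / L[1][1] = -3.
Step 3: L[2][2] = √(4) = 2.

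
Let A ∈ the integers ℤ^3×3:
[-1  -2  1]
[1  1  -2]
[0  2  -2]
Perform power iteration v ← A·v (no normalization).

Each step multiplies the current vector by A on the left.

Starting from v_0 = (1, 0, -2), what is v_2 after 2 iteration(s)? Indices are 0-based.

v_0 = (1, 0, -2).
v_1 = A·v_0 = (-3, 5, 4).
v_2 = A·v_1 = (-3, -6, 2).

v_2 = (-3, -6, 2)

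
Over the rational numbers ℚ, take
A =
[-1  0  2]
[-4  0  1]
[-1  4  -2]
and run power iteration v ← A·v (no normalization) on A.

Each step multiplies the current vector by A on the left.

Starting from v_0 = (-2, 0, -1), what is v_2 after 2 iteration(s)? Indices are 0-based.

v_2 = (8, 4, 20)

v_0 = (-2, 0, -1).
v_1 = A·v_0 = (0, 7, 4).
v_2 = A·v_1 = (8, 4, 20).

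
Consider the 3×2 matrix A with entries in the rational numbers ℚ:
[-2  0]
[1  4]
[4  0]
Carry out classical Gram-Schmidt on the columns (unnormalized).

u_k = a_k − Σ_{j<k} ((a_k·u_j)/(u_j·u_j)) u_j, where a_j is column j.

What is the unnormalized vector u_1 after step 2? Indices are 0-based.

Step 1: u_0 = a_0 = (-2, 1, 4).
Step 2: u_1 = a_1 − (4/21)·u_0 = (8/21, 80/21, -16/21).

u_1 = (8/21, 80/21, -16/21)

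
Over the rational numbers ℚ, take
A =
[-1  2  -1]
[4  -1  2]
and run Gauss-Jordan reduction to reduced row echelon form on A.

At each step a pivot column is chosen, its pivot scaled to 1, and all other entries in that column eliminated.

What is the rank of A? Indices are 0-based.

rank = 2

[1] R0 /= -1  ⇒  (1, -2, 1)
     R1 -= 4·R0  ⇒  (0, 7, -2)
[2] R1 /= 7  ⇒  (0, 1, -2/7)
     R0 -= -2·R1  ⇒  (1, 0, 3/7)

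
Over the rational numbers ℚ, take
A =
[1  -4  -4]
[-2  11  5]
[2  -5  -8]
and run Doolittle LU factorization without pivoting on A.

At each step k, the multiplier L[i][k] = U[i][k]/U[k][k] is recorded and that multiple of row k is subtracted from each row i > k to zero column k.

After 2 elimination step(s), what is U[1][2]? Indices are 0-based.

U[1][2] = -3

[col 0] pivot 1
  R1 -= -2*R0 → (0, 3, -3)  (L[1][0] := -2)
  R2 -= 2*R0 → (0, 3, 0)  (L[2][0] := 2)
[col 1] pivot 3
  R2 -= 1*R1 → (0, 0, 3)  (L[2][1] := 1)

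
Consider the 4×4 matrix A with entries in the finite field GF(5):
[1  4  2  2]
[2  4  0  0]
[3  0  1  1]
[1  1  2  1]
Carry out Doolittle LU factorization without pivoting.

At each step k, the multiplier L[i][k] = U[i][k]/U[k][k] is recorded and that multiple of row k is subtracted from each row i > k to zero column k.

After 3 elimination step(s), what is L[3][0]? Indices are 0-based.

k=0: U[0][0]=1
  eliminate (1,0): mult=2, new row 1: (0, 1, 1, 1); set L[1][0]=2
  eliminate (2,0): mult=3, new row 2: (0, 3, 0, 0); set L[2][0]=3
  eliminate (3,0): mult=1, new row 3: (0, 2, 0, 4); set L[3][0]=1
k=1: U[1][1]=1
  eliminate (2,1): mult=3, new row 2: (0, 0, 2, 2); set L[2][1]=3
  eliminate (3,1): mult=2, new row 3: (0, 0, 3, 2); set L[3][1]=2
k=2: U[2][2]=2
  eliminate (3,2): mult=4, new row 3: (0, 0, 0, 4); set L[3][2]=4

L[3][0] = 1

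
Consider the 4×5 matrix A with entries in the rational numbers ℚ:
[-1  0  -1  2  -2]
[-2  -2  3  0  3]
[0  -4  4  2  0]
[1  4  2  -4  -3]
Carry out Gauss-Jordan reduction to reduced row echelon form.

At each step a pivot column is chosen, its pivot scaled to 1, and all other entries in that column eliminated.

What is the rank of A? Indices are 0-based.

rank = 4

[1] R0 /= -1  ⇒  (1, 0, 1, -2, 2)
     R1 -= -2·R0  ⇒  (0, -2, 5, -4, 7)
     R3 -= 1·R0  ⇒  (0, 4, 1, -2, -5)
[2] R1 /= -2  ⇒  (0, 1, -5/2, 2, -7/2)
     R2 -= -4·R1  ⇒  (0, 0, -6, 10, -14)
     R3 -= 4·R1  ⇒  (0, 0, 11, -10, 9)
[3] R2 /= -6  ⇒  (0, 0, 1, -5/3, 7/3)
     R0 -= 1·R2  ⇒  (1, 0, 0, -1/3, -1/3)
     R1 -= -5/2·R2  ⇒  (0, 1, 0, -13/6, 7/3)
     R3 -= 11·R2  ⇒  (0, 0, 0, 25/3, -50/3)
[4] R3 /= 25/3  ⇒  (0, 0, 0, 1, -2)
     R0 -= -1/3·R3  ⇒  (1, 0, 0, 0, -1)
     R1 -= -13/6·R3  ⇒  (0, 1, 0, 0, -2)
     R2 -= -5/3·R3  ⇒  (0, 0, 1, 0, -1)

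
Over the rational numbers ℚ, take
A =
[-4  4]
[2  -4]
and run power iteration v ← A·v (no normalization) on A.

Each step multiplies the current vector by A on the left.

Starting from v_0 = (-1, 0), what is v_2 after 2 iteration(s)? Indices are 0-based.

v_0 = (-1, 0).
v_1 = A·v_0 = (4, -2).
v_2 = A·v_1 = (-24, 16).

v_2 = (-24, 16)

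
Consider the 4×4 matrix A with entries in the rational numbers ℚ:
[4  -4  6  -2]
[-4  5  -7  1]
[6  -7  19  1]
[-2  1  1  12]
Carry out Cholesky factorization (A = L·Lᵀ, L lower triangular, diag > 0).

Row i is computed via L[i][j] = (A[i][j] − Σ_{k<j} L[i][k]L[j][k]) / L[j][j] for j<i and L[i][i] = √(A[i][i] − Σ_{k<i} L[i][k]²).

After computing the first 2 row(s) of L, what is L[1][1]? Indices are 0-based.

Step 1: L[0][0] = √(4) = 2.
  L[1][0] = (-4) / L[0][0] = -2.
Step 2: L[1][1] = √(1) = 1.

L[1][1] = 1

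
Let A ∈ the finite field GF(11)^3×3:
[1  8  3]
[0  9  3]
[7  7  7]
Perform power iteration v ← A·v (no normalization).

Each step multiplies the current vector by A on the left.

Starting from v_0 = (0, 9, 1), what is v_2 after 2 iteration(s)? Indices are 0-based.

v_2 = (0, 9, 8)

v_0 = (0, 9, 1).
v_1 = A·v_0 = (9, 7, 4).
v_2 = A·v_1 = (0, 9, 8).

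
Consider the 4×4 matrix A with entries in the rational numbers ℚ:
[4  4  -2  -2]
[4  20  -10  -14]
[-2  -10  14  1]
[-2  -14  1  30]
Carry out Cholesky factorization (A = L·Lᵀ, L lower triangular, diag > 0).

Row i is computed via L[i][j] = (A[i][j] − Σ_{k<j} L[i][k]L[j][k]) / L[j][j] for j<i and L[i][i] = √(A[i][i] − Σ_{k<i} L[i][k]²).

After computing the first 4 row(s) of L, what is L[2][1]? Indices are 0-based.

L[2][1] = -2

Step 1: L[0][0] = √(4) = 2.
  L[1][0] = (4) / L[0][0] = 2.
Step 2: L[1][1] = √(16) = 4.
  L[2][0] = (-2) / L[0][0] = -1.
  L[2][1] = (-8) / L[1][1] = -2.
Step 3: L[2][2] = √(9) = 3.
  L[3][0] = (-2) / L[0][0] = -1.
  L[3][1] = (-12) / L[1][1] = -3.
  L[3][2] = (-6) / L[2][2] = -2.
Step 4: L[3][3] = √(16) = 4.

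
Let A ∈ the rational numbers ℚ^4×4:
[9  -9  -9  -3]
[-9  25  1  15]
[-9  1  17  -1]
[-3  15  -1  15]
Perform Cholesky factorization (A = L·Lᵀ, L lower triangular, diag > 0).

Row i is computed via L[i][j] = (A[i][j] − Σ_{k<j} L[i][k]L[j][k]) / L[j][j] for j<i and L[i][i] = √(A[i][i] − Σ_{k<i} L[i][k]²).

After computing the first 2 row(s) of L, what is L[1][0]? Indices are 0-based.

L[1][0] = -3

Step 1: L[0][0] = √(9) = 3.
  L[1][0] = (-9) / L[0][0] = -3.
Step 2: L[1][1] = √(16) = 4.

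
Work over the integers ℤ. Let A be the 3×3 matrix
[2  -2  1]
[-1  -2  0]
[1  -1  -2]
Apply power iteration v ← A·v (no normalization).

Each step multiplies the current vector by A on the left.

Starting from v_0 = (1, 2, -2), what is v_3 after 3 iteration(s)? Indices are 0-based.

v_3 = (-23, -33, 1)

v_0 = (1, 2, -2).
v_1 = A·v_0 = (-4, -5, 3).
v_2 = A·v_1 = (5, 14, -5).
v_3 = A·v_2 = (-23, -33, 1).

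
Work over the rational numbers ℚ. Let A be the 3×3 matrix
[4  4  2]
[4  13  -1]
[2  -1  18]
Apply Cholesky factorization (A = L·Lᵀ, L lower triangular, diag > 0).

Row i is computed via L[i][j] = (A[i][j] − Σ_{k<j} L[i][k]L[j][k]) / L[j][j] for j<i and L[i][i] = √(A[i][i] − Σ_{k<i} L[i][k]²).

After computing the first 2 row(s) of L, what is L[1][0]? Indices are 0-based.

Step 1: L[0][0] = √(4) = 2.
  L[1][0] = (4) / L[0][0] = 2.
Step 2: L[1][1] = √(9) = 3.

L[1][0] = 2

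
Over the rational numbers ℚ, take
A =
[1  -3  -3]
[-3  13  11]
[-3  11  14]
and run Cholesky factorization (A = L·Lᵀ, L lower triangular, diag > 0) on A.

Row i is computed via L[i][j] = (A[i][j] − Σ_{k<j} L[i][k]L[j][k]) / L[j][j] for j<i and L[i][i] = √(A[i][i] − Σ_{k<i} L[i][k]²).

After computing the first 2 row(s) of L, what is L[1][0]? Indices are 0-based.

Step 1: L[0][0] = √(1) = 1.
  L[1][0] = (-3) / L[0][0] = -3.
Step 2: L[1][1] = √(4) = 2.

L[1][0] = -3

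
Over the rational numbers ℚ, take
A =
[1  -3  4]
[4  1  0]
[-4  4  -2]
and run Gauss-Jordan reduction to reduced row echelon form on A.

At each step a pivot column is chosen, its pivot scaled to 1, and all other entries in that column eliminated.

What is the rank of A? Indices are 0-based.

rank = 3

step 1: normalize row 0 (÷1) = (1, -3, 4)
  row 1: subtract 4×row0 = (0, 13, -16)
  row 2: subtract -4×row0 = (0, -8, 14)
step 2: normalize row 1 (÷13) = (0, 1, -16/13)
  row 0: subtract -3×row1 = (1, 0, 4/13)
  row 2: subtract -8×row1 = (0, 0, 54/13)
step 3: normalize row 2 (÷54/13) = (0, 0, 1)
  row 0: subtract 4/13×row2 = (1, 0, 0)
  row 1: subtract -16/13×row2 = (0, 1, 0)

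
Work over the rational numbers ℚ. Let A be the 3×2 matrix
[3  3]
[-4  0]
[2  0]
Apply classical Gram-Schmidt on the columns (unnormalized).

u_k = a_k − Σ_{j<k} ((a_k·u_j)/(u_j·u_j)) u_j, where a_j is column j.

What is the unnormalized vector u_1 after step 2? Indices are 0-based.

u_1 = (60/29, 36/29, -18/29)

Step 1: u_0 = a_0 = (3, -4, 2).
Step 2: u_1 = a_1 − (9/29)·u_0 = (60/29, 36/29, -18/29).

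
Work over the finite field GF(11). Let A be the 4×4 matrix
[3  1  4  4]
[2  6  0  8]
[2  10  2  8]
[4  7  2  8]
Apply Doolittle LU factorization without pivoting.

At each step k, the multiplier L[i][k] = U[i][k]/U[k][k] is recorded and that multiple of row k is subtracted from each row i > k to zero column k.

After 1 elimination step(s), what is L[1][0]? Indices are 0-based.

L[1][0] = 8

[col 0] pivot 3
  R1 -= 8*R0 → (0, 9, 1, 9)  (L[1][0] := 8)
  R2 -= 8*R0 → (0, 2, 3, 9)  (L[2][0] := 8)
  R3 -= 5*R0 → (0, 2, 4, 10)  (L[3][0] := 5)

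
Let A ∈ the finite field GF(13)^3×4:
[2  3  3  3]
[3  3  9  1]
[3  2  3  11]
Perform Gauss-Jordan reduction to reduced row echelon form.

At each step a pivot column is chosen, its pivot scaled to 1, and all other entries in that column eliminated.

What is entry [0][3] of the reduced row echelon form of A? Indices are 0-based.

M[0][3] = 12

step 1: normalize row 0 (÷2) = (1, 8, 8, 8)
  row 1: subtract 3×row0 = (0, 5, 11, 3)
  row 2: subtract 3×row0 = (0, 4, 5, 0)
step 2: normalize row 1 (÷5) = (0, 1, 10, 11)
  row 0: subtract 8×row1 = (1, 0, 6, 11)
  row 2: subtract 4×row1 = (0, 0, 4, 8)
step 3: normalize row 2 (÷4) = (0, 0, 1, 2)
  row 0: subtract 6×row2 = (1, 0, 0, 12)
  row 1: subtract 10×row2 = (0, 1, 0, 4)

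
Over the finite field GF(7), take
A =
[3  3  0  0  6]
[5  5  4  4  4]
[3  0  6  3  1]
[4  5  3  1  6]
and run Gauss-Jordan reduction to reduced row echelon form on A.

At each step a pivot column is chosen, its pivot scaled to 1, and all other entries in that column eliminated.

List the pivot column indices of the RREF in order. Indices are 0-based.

pivot columns: 0, 1, 2, 3

step 1: normalize row 0 (÷3) = (1, 1, 0, 0, 2)
  row 1: subtract 5×row0 = (0, 0, 4, 4, 1)
  row 2: subtract 3×row0 = (0, 4, 6, 3, 2)
  row 3: subtract 4×row0 = (0, 1, 3, 1, 5)
step 2: exchange rows 1,2
step 2: normalize row 1 (÷4) = (0, 1, 5, 6, 4)
  row 0: subtract 1×row1 = (1, 0, 2, 1, 5)
  row 3: subtract 1×row1 = (0, 0, 5, 2, 1)
step 3: normalize row 2 (÷4) = (0, 0, 1, 1, 2)
  row 0: subtract 2×row2 = (1, 0, 0, 6, 1)
  row 1: subtract 5×row2 = (0, 1, 0, 1, 1)
  row 3: subtract 5×row2 = (0, 0, 0, 4, 5)
step 4: normalize row 3 (÷4) = (0, 0, 0, 1, 3)
  row 0: subtract 6×row3 = (1, 0, 0, 0, 4)
  row 1: subtract 1×row3 = (0, 1, 0, 0, 5)
  row 2: subtract 1×row3 = (0, 0, 1, 0, 6)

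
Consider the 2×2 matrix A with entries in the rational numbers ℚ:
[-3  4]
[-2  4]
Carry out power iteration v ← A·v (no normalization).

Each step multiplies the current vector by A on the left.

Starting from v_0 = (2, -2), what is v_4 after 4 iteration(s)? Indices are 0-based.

v_0 = (2, -2).
v_1 = A·v_0 = (-14, -12).
v_2 = A·v_1 = (-6, -20).
v_3 = A·v_2 = (-62, -68).
v_4 = A·v_3 = (-86, -148).

v_4 = (-86, -148)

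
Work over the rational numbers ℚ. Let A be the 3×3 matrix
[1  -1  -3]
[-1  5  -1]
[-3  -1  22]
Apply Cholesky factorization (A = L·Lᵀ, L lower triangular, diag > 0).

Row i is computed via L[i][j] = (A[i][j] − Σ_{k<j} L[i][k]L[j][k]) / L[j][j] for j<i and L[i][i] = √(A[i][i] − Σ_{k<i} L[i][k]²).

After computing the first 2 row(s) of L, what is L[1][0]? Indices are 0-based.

L[1][0] = -1

Step 1: L[0][0] = √(1) = 1.
  L[1][0] = (-1) / L[0][0] = -1.
Step 2: L[1][1] = √(4) = 2.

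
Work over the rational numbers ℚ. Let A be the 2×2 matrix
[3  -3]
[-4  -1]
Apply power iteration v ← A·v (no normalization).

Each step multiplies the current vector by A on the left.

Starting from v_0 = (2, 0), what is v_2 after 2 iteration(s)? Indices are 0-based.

v_2 = (42, -16)

v_0 = (2, 0).
v_1 = A·v_0 = (6, -8).
v_2 = A·v_1 = (42, -16).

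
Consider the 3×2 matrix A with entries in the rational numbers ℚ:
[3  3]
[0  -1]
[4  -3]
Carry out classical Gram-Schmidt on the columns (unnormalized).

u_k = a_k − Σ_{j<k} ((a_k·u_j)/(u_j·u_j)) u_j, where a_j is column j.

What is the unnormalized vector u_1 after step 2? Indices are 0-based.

u_1 = (84/25, -1, -63/25)

Step 1: u_0 = a_0 = (3, 0, 4).
Step 2: u_1 = a_1 − (-3/25)·u_0 = (84/25, -1, -63/25).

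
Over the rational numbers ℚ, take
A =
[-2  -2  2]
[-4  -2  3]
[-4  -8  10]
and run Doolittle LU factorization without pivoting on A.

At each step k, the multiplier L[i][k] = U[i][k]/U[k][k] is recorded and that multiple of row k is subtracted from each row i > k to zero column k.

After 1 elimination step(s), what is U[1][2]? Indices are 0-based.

k=0: U[0][0]=-2
  eliminate (1,0): mult=2, new row 1: (0, 2, -1); set L[1][0]=2
  eliminate (2,0): mult=2, new row 2: (0, -4, 6); set L[2][0]=2

U[1][2] = -1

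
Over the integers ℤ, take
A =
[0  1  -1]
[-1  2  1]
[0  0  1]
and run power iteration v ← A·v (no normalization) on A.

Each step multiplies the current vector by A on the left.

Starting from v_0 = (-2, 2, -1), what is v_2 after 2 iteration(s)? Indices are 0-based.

v_2 = (6, 6, -1)

v_0 = (-2, 2, -1).
v_1 = A·v_0 = (3, 5, -1).
v_2 = A·v_1 = (6, 6, -1).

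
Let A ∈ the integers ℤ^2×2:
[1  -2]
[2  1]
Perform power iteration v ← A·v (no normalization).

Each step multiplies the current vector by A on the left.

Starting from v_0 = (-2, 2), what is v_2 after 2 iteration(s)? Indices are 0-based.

v_2 = (-2, -14)

v_0 = (-2, 2).
v_1 = A·v_0 = (-6, -2).
v_2 = A·v_1 = (-2, -14).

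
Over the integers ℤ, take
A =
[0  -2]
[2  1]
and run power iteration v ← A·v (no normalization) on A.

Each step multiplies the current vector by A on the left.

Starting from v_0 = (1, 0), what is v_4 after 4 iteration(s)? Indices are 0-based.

v_4 = (12, -14)

v_0 = (1, 0).
v_1 = A·v_0 = (0, 2).
v_2 = A·v_1 = (-4, 2).
v_3 = A·v_2 = (-4, -6).
v_4 = A·v_3 = (12, -14).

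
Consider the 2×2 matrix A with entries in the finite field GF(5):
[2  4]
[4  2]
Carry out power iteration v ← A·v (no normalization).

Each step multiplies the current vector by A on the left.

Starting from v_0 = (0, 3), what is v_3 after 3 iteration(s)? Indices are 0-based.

v_0 = (0, 3).
v_1 = A·v_0 = (2, 1).
v_2 = A·v_1 = (3, 0).
v_3 = A·v_2 = (1, 2).

v_3 = (1, 2)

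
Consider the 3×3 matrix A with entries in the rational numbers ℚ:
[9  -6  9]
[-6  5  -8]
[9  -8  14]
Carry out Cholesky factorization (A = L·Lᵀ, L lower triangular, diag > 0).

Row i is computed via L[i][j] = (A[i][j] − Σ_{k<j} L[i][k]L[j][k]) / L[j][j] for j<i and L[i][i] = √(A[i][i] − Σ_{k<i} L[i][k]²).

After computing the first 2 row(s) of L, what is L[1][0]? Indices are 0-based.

L[1][0] = -2

Step 1: L[0][0] = √(9) = 3.
  L[1][0] = (-6) / L[0][0] = -2.
Step 2: L[1][1] = √(1) = 1.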